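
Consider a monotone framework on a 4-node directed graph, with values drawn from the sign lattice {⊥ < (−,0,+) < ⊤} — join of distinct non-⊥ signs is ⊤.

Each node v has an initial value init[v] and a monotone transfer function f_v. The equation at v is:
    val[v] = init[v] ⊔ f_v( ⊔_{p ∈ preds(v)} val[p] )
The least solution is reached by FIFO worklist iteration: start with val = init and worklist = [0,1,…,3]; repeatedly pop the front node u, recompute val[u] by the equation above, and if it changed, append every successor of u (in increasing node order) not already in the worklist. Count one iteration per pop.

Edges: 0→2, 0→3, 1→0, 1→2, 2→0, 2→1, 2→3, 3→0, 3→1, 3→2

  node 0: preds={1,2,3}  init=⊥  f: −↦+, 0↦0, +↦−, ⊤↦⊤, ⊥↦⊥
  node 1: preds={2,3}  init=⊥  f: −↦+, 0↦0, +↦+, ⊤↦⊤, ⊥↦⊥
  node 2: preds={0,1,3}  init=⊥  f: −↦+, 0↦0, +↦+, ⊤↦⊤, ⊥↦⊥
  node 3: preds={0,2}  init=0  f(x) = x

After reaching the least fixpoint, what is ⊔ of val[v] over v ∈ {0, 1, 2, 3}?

Iteration log — 6 steps:
  step 1. node 0  ⊔preds=0  new=0  old=⊥  +wl: 
  step 2. node 1  ⊔preds=0  new=0  old=⊥  +wl: 0
  step 3. node 2  ⊔preds=0  new=0  old=⊥  +wl: 1
  step 4. node 3  ⊔preds=0  new=0  stable
  step 5. node 0  ⊔preds=0  new=0  stable
  step 6. node 1  ⊔preds=0  new=0  stable

Least fixpoint reached:
  node 0: 0
  node 1: 0
  node 2: 0
  node 3: 0

0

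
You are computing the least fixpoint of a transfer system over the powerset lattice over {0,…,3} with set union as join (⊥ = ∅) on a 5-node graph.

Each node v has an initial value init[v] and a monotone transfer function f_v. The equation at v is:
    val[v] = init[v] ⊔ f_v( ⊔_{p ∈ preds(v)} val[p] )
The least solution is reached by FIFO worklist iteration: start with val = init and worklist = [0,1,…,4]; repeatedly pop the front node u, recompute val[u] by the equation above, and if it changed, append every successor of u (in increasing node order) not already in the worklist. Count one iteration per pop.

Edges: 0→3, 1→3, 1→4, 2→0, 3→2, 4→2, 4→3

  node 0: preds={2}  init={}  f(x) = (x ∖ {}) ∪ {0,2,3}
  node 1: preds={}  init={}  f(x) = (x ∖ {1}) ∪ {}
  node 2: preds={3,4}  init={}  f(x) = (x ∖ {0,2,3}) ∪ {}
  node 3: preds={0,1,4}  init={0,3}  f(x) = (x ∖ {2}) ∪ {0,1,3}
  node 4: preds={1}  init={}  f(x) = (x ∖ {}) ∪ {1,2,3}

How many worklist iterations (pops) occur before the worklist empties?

9

Iteration log — 9 steps:
  step 1. node 0  ⊔preds={}  new={0,2,3}  old={}  +wl: 
  step 2. node 1  ⊔preds={}  new={}  stable
  step 3. node 2  ⊔preds={0,3}  new={}  stable
  step 4. node 3  ⊔preds={0,2,3}  new={0,1,3}  old={0,3}  +wl: 2
  step 5. node 4  ⊔preds={}  new={1,2,3}  old={}  +wl: 3
  step 6. node 2  ⊔preds={0,1,2,3}  new={1}  old={}  +wl: 0
  step 7. node 3  ⊔preds={0,1,2,3}  new={0,1,3}  stable
  step 8. node 0  ⊔preds={1}  new={0,1,2,3}  old={0,2,3}  +wl: 3
  step 9. node 3  ⊔preds={0,1,2,3}  new={0,1,3}  stable

Least fixpoint reached:
  node 0: {0,1,2,3}
  node 1: {}
  node 2: {1}
  node 3: {0,1,3}
  node 4: {1,2,3}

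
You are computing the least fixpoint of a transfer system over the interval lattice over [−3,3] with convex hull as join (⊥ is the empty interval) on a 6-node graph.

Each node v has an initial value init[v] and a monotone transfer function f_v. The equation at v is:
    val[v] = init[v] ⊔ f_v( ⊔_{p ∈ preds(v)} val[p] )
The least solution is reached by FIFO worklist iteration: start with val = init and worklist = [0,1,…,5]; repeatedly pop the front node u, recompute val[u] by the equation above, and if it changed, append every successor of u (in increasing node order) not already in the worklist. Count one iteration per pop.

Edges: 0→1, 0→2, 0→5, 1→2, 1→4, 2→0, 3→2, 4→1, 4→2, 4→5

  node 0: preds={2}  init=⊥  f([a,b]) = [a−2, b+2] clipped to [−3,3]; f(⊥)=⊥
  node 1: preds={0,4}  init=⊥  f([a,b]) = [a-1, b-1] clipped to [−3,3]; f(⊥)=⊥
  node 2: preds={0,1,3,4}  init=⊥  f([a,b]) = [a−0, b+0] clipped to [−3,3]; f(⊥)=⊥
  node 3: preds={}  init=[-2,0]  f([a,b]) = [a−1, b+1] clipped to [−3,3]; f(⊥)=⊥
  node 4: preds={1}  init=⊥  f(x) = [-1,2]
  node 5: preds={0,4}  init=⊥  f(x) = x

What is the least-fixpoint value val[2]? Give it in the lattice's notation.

Iteration log — 17 steps:
  step 1. node 0  ⊔preds=⊥  new=⊥  stable
  step 2. node 1  ⊔preds=⊥  new=⊥  stable
  step 3. node 2  ⊔preds=[-2,0]  new=[-2,0]  old=⊥  +wl: 0
  step 4. node 3  ⊔preds=⊥  new=[-2,0]  stable
  step 5. node 4  ⊔preds=⊥  new=[-1,2]  old=⊥  +wl: 1,2
  step 6. node 5  ⊔preds=[-1,2]  new=[-1,2]  old=⊥  +wl: 
  step 7. node 0  ⊔preds=[-2,0]  new=[-3,2]  old=⊥  +wl: 5
  step 8. node 1  ⊔preds=[-3,2]  new=[-3,1]  old=⊥  +wl: 4
  step 9. node 2  ⊔preds=[-3,2]  new=[-3,2]  old=[-2,0]  +wl: 0
  step 10. node 5  ⊔preds=[-3,2]  new=[-3,2]  old=[-1,2]  +wl: 
  step 11. node 4  ⊔preds=[-3,1]  new=[-1,2]  stable
  step 12. node 0  ⊔preds=[-3,2]  new=[-3,3]  old=[-3,2]  +wl: 1,2,5
  step 13. node 1  ⊔preds=[-3,3]  new=[-3,2]  old=[-3,1]  +wl: 4
  step 14. node 2  ⊔preds=[-3,3]  new=[-3,3]  old=[-3,2]  +wl: 0
  step 15. node 5  ⊔preds=[-3,3]  new=[-3,3]  old=[-3,2]  +wl: 
  step 16. node 4  ⊔preds=[-3,2]  new=[-1,2]  stable
  step 17. node 0  ⊔preds=[-3,3]  new=[-3,3]  stable

Least fixpoint reached:
  node 0: [-3,3]
  node 1: [-3,2]
  node 2: [-3,3]
  node 3: [-2,0]
  node 4: [-1,2]
  node 5: [-3,3]

[-3,3]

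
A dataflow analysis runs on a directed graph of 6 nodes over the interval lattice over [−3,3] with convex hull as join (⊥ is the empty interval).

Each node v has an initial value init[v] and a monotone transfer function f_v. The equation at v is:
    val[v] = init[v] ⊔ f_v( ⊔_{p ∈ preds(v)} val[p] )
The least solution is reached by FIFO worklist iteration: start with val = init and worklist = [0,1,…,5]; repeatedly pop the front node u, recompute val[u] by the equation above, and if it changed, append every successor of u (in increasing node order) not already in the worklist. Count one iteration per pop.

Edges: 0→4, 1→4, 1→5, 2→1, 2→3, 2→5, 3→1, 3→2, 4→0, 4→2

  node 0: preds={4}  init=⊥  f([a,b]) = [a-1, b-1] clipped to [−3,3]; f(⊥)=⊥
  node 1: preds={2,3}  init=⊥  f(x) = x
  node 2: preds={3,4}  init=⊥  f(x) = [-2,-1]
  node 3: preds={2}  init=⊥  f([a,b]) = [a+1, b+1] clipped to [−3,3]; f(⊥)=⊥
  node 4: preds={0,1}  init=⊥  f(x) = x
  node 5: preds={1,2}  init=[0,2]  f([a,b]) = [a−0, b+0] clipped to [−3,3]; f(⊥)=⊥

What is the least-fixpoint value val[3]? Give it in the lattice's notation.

[-1,0]

Iteration log — 15 steps:
  step 1. node 0  ⊔preds=⊥  new=⊥  stable
  step 2. node 1  ⊔preds=⊥  new=⊥  stable
  step 3. node 2  ⊔preds=⊥  new=[-2,-1]  old=⊥  +wl: 1
  step 4. node 3  ⊔preds=[-2,-1]  new=[-1,0]  old=⊥  +wl: 2
  step 5. node 4  ⊔preds=⊥  new=⊥  stable
  step 6. node 5  ⊔preds=[-2,-1]  new=[-2,2]  old=[0,2]  +wl: 
  step 7. node 1  ⊔preds=[-2,0]  new=[-2,0]  old=⊥  +wl: 4,5
  step 8. node 2  ⊔preds=[-1,0]  new=[-2,-1]  stable
  step 9. node 4  ⊔preds=[-2,0]  new=[-2,0]  old=⊥  +wl: 0,2
  step 10. node 5  ⊔preds=[-2,0]  new=[-2,2]  stable
  step 11. node 0  ⊔preds=[-2,0]  new=[-3,-1]  old=⊥  +wl: 4
  step 12. node 2  ⊔preds=[-2,0]  new=[-2,-1]  stable
  step 13. node 4  ⊔preds=[-3,0]  new=[-3,0]  old=[-2,0]  +wl: 0,2
  step 14. node 0  ⊔preds=[-3,0]  new=[-3,-1]  stable
  step 15. node 2  ⊔preds=[-3,0]  new=[-2,-1]  stable

Least fixpoint reached:
  node 0: [-3,-1]
  node 1: [-2,0]
  node 2: [-2,-1]
  node 3: [-1,0]
  node 4: [-3,0]
  node 5: [-2,2]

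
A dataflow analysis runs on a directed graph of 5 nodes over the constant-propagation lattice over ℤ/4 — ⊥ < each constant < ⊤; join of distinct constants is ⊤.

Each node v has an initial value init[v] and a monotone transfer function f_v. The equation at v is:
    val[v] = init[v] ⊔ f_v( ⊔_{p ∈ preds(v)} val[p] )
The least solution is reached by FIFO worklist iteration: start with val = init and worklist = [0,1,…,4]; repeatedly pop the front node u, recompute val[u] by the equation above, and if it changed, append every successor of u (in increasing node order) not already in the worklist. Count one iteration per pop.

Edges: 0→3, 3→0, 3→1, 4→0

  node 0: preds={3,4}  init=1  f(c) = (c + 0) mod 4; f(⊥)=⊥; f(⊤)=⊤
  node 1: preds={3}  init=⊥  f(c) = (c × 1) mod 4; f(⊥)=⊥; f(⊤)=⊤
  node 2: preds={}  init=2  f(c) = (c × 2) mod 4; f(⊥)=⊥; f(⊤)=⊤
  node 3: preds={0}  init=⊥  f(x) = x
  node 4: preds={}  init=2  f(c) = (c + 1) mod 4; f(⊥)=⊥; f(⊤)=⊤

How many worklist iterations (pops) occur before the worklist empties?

Iteration log — 7 steps:
  step 1. node 0  ⊔preds=2  new=⊤  old=1  +wl: 
  step 2. node 1  ⊔preds=⊥  new=⊥  stable
  step 3. node 2  ⊔preds=⊥  new=2  stable
  step 4. node 3  ⊔preds=⊤  new=⊤  old=⊥  +wl: 0,1
  step 5. node 4  ⊔preds=⊥  new=2  stable
  step 6. node 0  ⊔preds=⊤  new=⊤  stable
  step 7. node 1  ⊔preds=⊤  new=⊤  old=⊥  +wl: 

Least fixpoint reached:
  node 0: ⊤
  node 1: ⊤
  node 2: 2
  node 3: ⊤
  node 4: 2

7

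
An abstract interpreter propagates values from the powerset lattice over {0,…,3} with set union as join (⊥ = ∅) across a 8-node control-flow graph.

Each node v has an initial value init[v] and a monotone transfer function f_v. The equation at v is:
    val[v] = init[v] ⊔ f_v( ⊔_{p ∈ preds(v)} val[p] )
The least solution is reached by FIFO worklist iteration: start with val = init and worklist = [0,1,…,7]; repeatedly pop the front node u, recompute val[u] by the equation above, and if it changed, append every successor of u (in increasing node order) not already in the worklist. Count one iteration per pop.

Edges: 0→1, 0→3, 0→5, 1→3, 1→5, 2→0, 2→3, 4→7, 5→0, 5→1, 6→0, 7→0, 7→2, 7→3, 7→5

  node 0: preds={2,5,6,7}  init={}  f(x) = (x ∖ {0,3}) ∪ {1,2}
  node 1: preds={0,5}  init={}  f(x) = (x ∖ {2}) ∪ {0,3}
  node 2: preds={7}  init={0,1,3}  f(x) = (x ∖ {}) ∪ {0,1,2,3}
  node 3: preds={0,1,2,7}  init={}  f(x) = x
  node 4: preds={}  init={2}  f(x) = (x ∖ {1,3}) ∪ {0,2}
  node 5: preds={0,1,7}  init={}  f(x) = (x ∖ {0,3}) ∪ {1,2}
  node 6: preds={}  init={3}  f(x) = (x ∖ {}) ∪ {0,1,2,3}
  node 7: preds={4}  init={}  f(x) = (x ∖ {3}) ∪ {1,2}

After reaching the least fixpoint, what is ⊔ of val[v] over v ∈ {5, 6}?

{0,1,2,3}

Iteration log — 13 steps:
  step 1. node 0  ⊔preds={0,1,3}  new={1,2}  old={}  +wl: 
  step 2. node 1  ⊔preds={1,2}  new={0,1,3}  old={}  +wl: 
  step 3. node 2  ⊔preds={}  new={0,1,2,3}  old={0,1,3}  +wl: 0
  step 4. node 3  ⊔preds={0,1,2,3}  new={0,1,2,3}  old={}  +wl: 
  step 5. node 4  ⊔preds={}  new={0,2}  old={2}  +wl: 
  step 6. node 5  ⊔preds={0,1,2,3}  new={1,2}  old={}  +wl: 1
  step 7. node 6  ⊔preds={}  new={0,1,2,3}  old={3}  +wl: 
  step 8. node 7  ⊔preds={0,2}  new={0,1,2}  old={}  +wl: 2,3,5
  step 9. node 0  ⊔preds={0,1,2,3}  new={1,2}  stable
  step 10. node 1  ⊔preds={1,2}  new={0,1,3}  stable
  step 11. node 2  ⊔preds={0,1,2}  new={0,1,2,3}  stable
  step 12. node 3  ⊔preds={0,1,2,3}  new={0,1,2,3}  stable
  step 13. node 5  ⊔preds={0,1,2,3}  new={1,2}  stable

Least fixpoint reached:
  node 0: {1,2}
  node 1: {0,1,3}
  node 2: {0,1,2,3}
  node 3: {0,1,2,3}
  node 4: {0,2}
  node 5: {1,2}
  node 6: {0,1,2,3}
  node 7: {0,1,2}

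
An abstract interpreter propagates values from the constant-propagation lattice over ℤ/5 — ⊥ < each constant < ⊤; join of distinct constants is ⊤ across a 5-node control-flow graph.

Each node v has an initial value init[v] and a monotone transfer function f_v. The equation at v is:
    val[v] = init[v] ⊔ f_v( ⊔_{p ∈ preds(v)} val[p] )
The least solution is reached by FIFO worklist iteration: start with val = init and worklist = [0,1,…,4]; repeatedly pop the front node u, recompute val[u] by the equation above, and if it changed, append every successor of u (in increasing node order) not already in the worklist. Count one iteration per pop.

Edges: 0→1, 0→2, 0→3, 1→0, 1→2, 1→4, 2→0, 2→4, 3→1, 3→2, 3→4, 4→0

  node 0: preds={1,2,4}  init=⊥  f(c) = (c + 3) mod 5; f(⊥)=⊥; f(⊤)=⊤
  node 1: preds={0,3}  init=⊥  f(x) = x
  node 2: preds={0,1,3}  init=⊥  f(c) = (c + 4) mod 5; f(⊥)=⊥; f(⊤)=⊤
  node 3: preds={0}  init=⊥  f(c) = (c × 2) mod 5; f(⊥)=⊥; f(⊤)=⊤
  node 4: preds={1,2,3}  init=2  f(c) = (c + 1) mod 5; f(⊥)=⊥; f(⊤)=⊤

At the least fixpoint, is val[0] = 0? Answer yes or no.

Trace (13 dequeues):
  [1] u=0 | in 2 | out 0 | prev ⊥ | push {}
  [2] u=1 | in 0 | out 0 | prev ⊥ | push {0}
  [3] u=2 | in 0 | out 4 | prev ⊥ | push {}
  [4] u=3 | in 0 | out 0 | prev ⊥ | push {1,2}
  [5] u=4 | in ⊤ | out ⊤ | prev 2 | push {}
  [6] u=0 | in ⊤ | out ⊤ | prev 0 | push {3}
  [7] u=1 | in ⊤ | out ⊤ | prev 0 | push {0,4}
  [8] u=2 | in ⊤ | out ⊤ | prev 4 | push {}
  [9] u=3 | in ⊤ | out ⊤ | prev 0 | push {1,2}
  [10] u=0 | in ⊤ | out ⊤ | ==
  [11] u=4 | in ⊤ | out ⊤ | ==
  [12] u=1 | in ⊤ | out ⊤ | ==
  [13] u=2 | in ⊤ | out ⊤ | ==

Converged values:
  [0] ⊤
  [1] ⊤
  [2] ⊤
  [3] ⊤
  [4] ⊤

no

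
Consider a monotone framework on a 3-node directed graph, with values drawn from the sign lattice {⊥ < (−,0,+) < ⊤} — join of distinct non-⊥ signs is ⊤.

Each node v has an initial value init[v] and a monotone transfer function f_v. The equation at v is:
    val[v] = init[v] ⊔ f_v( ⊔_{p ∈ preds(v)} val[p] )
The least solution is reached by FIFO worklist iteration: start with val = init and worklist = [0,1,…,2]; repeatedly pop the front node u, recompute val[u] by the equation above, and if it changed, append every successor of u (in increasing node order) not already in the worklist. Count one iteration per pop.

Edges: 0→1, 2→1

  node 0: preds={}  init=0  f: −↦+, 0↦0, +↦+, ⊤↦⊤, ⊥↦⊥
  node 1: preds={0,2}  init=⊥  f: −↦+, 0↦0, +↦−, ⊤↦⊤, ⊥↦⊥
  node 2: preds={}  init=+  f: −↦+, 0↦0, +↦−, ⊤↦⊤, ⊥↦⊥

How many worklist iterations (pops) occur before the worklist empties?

3

Worklist (3 pops):
  #1 pop 0: in=⊥ → 0 (no change)
  #2 pop 1: in=⊤ → ⊤ (was ⊥); enqueue []
  #3 pop 2: in=⊥ → + (no change)

Fixpoint:
  val[0] = 0
  val[1] = ⊤
  val[2] = +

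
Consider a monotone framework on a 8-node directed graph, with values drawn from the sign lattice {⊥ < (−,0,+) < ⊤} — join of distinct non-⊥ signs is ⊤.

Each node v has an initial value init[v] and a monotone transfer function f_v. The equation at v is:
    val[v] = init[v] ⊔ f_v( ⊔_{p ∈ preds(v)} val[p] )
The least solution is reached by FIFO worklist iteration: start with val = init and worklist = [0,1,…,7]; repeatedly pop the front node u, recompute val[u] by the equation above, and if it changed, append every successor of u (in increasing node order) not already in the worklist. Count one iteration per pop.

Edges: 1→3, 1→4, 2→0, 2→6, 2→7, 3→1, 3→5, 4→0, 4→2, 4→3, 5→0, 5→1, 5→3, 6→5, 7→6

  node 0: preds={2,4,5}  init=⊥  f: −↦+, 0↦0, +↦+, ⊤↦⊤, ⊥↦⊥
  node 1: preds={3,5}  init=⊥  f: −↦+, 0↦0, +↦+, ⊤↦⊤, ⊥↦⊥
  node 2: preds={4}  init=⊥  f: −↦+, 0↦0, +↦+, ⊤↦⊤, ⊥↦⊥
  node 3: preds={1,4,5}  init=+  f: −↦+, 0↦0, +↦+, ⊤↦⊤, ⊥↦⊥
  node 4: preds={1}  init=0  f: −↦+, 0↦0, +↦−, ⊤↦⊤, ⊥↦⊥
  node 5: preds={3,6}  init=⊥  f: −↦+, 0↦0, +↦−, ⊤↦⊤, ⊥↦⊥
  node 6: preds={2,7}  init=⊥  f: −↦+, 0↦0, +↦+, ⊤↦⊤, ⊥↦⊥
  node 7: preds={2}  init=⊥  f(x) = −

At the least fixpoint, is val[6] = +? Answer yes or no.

Trace (18 dequeues):
  [1] u=0 | in 0 | out 0 | prev ⊥ | push {}
  [2] u=1 | in + | out + | prev ⊥ | push {}
  [3] u=2 | in 0 | out 0 | prev ⊥ | push {0}
  [4] u=3 | in ⊤ | out ⊤ | prev + | push {1}
  [5] u=4 | in + | out ⊤ | prev 0 | push {2,3}
  [6] u=5 | in ⊤ | out ⊤ | prev ⊥ | push {}
  [7] u=6 | in 0 | out 0 | prev ⊥ | push {5}
  [8] u=7 | in 0 | out − | prev ⊥ | push {6}
  [9] u=0 | in ⊤ | out ⊤ | prev 0 | push {}
  [10] u=1 | in ⊤ | out ⊤ | prev + | push {4}
  [11] u=2 | in ⊤ | out ⊤ | prev 0 | push {0,7}
  [12] u=3 | in ⊤ | out ⊤ | ==
  [13] u=5 | in ⊤ | out ⊤ | ==
  [14] u=6 | in ⊤ | out ⊤ | prev 0 | push {5}
  [15] u=4 | in ⊤ | out ⊤ | ==
  [16] u=0 | in ⊤ | out ⊤ | ==
  [17] u=7 | in ⊤ | out − | ==
  [18] u=5 | in ⊤ | out ⊤ | ==

Converged values:
  [0] ⊤
  [1] ⊤
  [2] ⊤
  [3] ⊤
  [4] ⊤
  [5] ⊤
  [6] ⊤
  [7] −

no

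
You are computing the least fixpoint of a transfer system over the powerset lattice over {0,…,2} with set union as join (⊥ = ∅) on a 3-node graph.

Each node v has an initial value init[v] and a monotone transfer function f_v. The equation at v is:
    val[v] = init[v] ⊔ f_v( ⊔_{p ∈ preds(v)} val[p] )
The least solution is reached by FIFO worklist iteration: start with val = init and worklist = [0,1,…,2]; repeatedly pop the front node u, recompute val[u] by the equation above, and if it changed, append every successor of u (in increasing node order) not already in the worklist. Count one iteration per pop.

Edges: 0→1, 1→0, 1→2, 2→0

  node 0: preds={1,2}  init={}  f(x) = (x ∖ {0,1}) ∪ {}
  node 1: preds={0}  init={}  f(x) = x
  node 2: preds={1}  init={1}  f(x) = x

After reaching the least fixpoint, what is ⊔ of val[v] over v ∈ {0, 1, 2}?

Iteration log — 3 steps:
  step 1. node 0  ⊔preds={1}  new={}  stable
  step 2. node 1  ⊔preds={}  new={}  stable
  step 3. node 2  ⊔preds={}  new={1}  stable

Least fixpoint reached:
  node 0: {}
  node 1: {}
  node 2: {1}

{1}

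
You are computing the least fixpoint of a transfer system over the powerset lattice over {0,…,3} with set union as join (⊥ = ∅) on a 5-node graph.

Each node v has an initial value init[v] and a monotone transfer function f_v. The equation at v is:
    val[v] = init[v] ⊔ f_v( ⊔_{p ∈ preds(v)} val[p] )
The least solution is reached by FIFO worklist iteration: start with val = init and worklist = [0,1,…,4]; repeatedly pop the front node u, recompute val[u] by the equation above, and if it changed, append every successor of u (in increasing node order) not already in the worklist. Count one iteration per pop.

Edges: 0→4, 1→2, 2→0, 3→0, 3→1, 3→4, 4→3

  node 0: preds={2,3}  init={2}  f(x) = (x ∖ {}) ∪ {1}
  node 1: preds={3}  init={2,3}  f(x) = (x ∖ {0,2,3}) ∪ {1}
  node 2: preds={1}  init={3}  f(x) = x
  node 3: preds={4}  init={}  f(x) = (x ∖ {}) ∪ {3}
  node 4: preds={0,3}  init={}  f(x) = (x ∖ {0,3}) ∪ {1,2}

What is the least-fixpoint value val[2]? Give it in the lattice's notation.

Worklist (11 pops):
  #1 pop 0: in={3} → {1,2,3} (was {2}); enqueue []
  #2 pop 1: in={} → {1,2,3} (was {2,3}); enqueue []
  #3 pop 2: in={1,2,3} → {1,2,3} (was {3}); enqueue [0]
  #4 pop 3: in={} → {3} (was {}); enqueue [1]
  #5 pop 4: in={1,2,3} → {1,2} (was {}); enqueue [3]
  #6 pop 0: in={1,2,3} → {1,2,3} (no change)
  #7 pop 1: in={3} → {1,2,3} (no change)
  #8 pop 3: in={1,2} → {1,2,3} (was {3}); enqueue [0,1,4]
  #9 pop 0: in={1,2,3} → {1,2,3} (no change)
  #10 pop 1: in={1,2,3} → {1,2,3} (no change)
  #11 pop 4: in={1,2,3} → {1,2} (no change)

Fixpoint:
  val[0] = {1,2,3}
  val[1] = {1,2,3}
  val[2] = {1,2,3}
  val[3] = {1,2,3}
  val[4] = {1,2}

{1,2,3}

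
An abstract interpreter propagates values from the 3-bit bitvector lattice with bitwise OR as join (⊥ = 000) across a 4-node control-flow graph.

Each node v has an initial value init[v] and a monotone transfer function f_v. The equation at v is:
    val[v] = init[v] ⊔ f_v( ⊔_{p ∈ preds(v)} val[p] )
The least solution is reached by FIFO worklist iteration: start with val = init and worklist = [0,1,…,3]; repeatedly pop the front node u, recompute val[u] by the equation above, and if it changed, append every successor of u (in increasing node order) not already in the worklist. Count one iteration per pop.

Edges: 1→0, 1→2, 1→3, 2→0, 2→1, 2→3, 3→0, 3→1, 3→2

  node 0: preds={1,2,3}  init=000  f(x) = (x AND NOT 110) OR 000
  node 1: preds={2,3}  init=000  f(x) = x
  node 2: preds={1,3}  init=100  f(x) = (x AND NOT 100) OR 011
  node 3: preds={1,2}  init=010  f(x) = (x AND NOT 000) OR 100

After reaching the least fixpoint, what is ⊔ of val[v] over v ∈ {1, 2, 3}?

Iteration log — 9 steps:
  step 1. node 0  ⊔preds=110  new=000  stable
  step 2. node 1  ⊔preds=110  new=110  old=000  +wl: 0
  step 3. node 2  ⊔preds=110  new=111  old=100  +wl: 1
  step 4. node 3  ⊔preds=111  new=111  old=010  +wl: 2
  step 5. node 0  ⊔preds=111  new=001  old=000  +wl: 
  step 6. node 1  ⊔preds=111  new=111  old=110  +wl: 0,3
  step 7. node 2  ⊔preds=111  new=111  stable
  step 8. node 0  ⊔preds=111  new=001  stable
  step 9. node 3  ⊔preds=111  new=111  stable

Least fixpoint reached:
  node 0: 001
  node 1: 111
  node 2: 111
  node 3: 111

111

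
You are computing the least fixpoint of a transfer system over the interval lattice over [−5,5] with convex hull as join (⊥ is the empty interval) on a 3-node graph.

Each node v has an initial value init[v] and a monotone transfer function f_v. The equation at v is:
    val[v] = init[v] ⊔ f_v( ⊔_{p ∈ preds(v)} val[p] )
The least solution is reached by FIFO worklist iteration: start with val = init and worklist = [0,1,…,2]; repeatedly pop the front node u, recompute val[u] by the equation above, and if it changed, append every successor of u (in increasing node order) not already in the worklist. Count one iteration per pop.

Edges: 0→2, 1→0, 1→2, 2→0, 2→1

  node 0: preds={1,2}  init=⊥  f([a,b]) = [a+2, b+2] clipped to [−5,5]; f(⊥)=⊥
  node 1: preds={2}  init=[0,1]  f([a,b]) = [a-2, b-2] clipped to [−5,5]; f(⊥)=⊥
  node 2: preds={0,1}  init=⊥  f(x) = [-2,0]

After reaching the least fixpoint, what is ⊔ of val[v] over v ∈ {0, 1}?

[-4,3]

Iteration log — 8 steps:
  step 1. node 0  ⊔preds=[0,1]  new=[2,3]  old=⊥  +wl: 
  step 2. node 1  ⊔preds=⊥  new=[0,1]  stable
  step 3. node 2  ⊔preds=[0,3]  new=[-2,0]  old=⊥  +wl: 0,1
  step 4. node 0  ⊔preds=[-2,1]  new=[0,3]  old=[2,3]  +wl: 2
  step 5. node 1  ⊔preds=[-2,0]  new=[-4,1]  old=[0,1]  +wl: 0
  step 6. node 2  ⊔preds=[-4,3]  new=[-2,0]  stable
  step 7. node 0  ⊔preds=[-4,1]  new=[-2,3]  old=[0,3]  +wl: 2
  step 8. node 2  ⊔preds=[-4,3]  new=[-2,0]  stable

Least fixpoint reached:
  node 0: [-2,3]
  node 1: [-4,1]
  node 2: [-2,0]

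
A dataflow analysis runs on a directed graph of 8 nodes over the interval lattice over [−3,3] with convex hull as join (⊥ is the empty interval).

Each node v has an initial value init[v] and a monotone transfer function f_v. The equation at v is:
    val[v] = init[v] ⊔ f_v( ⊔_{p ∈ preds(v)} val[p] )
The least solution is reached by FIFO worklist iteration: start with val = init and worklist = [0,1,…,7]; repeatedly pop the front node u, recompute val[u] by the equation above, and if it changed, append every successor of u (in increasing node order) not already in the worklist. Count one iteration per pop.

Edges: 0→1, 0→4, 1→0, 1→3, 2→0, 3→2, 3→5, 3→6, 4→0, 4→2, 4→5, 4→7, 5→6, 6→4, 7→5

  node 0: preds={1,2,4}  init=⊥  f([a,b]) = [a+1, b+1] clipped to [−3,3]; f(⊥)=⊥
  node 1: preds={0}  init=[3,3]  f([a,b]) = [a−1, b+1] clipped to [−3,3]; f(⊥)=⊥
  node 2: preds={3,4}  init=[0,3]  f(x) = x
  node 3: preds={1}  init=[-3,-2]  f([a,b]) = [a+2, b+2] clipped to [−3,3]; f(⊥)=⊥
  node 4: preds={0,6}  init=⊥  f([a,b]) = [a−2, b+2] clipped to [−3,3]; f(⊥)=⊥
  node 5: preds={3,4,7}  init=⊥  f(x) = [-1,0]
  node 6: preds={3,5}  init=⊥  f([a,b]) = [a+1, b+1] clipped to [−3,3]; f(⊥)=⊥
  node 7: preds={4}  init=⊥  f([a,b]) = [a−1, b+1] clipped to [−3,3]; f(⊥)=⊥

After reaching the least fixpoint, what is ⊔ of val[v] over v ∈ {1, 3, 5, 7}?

Trace (18 dequeues):
  [1] u=0 | in [0,3] | out [1,3] | prev ⊥ | push {}
  [2] u=1 | in [1,3] | out [0,3] | prev [3,3] | push {0}
  [3] u=2 | in [-3,-2] | out [-3,3] | prev [0,3] | push {}
  [4] u=3 | in [0,3] | out [-3,3] | prev [-3,-2] | push {2}
  [5] u=4 | in [1,3] | out [-1,3] | prev ⊥ | push {}
  [6] u=5 | in [-3,3] | out [-1,0] | prev ⊥ | push {}
  [7] u=6 | in [-3,3] | out [-2,3] | prev ⊥ | push {4}
  [8] u=7 | in [-1,3] | out [-2,3] | prev ⊥ | push {5}
  [9] u=0 | in [-3,3] | out [-2,3] | prev [1,3] | push {1}
  [10] u=2 | in [-3,3] | out [-3,3] | ==
  [11] u=4 | in [-2,3] | out [-3,3] | prev [-1,3] | push {0,2,7}
  [12] u=5 | in [-3,3] | out [-1,0] | ==
  [13] u=1 | in [-2,3] | out [-3,3] | prev [0,3] | push {3}
  [14] u=0 | in [-3,3] | out [-2,3] | ==
  [15] u=2 | in [-3,3] | out [-3,3] | ==
  [16] u=7 | in [-3,3] | out [-3,3] | prev [-2,3] | push {5}
  [17] u=3 | in [-3,3] | out [-3,3] | ==
  [18] u=5 | in [-3,3] | out [-1,0] | ==

Converged values:
  [0] [-2,3]
  [1] [-3,3]
  [2] [-3,3]
  [3] [-3,3]
  [4] [-3,3]
  [5] [-1,0]
  [6] [-2,3]
  [7] [-3,3]

[-3,3]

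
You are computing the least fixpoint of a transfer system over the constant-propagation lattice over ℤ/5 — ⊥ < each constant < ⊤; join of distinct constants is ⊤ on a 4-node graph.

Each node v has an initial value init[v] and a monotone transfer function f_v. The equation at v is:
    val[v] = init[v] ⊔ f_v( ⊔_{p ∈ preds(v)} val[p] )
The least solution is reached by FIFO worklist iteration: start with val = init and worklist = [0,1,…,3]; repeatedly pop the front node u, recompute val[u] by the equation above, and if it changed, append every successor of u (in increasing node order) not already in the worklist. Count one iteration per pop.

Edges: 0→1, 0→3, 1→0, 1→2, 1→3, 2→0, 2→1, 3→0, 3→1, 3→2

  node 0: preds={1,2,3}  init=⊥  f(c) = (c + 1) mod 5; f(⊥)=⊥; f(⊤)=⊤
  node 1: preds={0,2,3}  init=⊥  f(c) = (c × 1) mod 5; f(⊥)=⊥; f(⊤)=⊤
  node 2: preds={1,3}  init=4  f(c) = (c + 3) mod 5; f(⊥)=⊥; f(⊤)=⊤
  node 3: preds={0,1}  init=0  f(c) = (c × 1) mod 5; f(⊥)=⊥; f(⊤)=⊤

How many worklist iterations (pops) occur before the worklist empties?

Trace (7 dequeues):
  [1] u=0 | in ⊤ | out ⊤ | prev ⊥ | push {}
  [2] u=1 | in ⊤ | out ⊤ | prev ⊥ | push {0}
  [3] u=2 | in ⊤ | out ⊤ | prev 4 | push {1}
  [4] u=3 | in ⊤ | out ⊤ | prev 0 | push {2}
  [5] u=0 | in ⊤ | out ⊤ | ==
  [6] u=1 | in ⊤ | out ⊤ | ==
  [7] u=2 | in ⊤ | out ⊤ | ==

Converged values:
  [0] ⊤
  [1] ⊤
  [2] ⊤
  [3] ⊤

7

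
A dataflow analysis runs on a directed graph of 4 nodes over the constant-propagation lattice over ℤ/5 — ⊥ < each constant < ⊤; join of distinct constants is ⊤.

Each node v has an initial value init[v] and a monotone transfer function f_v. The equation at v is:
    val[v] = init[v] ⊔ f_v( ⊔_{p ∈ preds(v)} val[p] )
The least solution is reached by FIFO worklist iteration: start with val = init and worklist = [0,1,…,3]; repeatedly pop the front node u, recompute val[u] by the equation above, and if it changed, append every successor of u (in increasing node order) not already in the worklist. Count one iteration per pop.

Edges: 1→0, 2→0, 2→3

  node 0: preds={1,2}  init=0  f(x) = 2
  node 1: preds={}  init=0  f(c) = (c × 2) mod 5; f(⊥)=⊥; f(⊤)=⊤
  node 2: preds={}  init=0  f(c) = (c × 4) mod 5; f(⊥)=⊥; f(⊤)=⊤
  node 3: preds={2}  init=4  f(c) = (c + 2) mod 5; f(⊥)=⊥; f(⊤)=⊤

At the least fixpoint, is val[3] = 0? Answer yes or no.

no

Trace (4 dequeues):
  [1] u=0 | in 0 | out ⊤ | prev 0 | push {}
  [2] u=1 | in ⊥ | out 0 | ==
  [3] u=2 | in ⊥ | out 0 | ==
  [4] u=3 | in 0 | out ⊤ | prev 4 | push {}

Converged values:
  [0] ⊤
  [1] 0
  [2] 0
  [3] ⊤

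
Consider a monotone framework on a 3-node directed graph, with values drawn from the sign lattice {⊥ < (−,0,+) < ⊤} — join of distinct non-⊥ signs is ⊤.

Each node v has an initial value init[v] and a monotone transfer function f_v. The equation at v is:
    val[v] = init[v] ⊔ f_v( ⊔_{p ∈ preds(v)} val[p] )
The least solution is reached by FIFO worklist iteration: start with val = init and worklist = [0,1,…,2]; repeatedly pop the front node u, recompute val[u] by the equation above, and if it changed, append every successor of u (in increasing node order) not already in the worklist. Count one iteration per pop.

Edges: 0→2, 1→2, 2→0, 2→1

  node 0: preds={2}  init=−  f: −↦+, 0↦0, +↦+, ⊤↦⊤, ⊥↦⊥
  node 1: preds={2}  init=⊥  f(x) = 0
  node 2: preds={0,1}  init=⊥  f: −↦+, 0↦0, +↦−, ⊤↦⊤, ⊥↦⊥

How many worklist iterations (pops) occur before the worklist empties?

Worklist (6 pops):
  #1 pop 0: in=⊥ → − (no change)
  #2 pop 1: in=⊥ → 0 (was ⊥); enqueue []
  #3 pop 2: in=⊤ → ⊤ (was ⊥); enqueue [0,1]
  #4 pop 0: in=⊤ → ⊤ (was −); enqueue [2]
  #5 pop 1: in=⊤ → 0 (no change)
  #6 pop 2: in=⊤ → ⊤ (no change)

Fixpoint:
  val[0] = ⊤
  val[1] = 0
  val[2] = ⊤

6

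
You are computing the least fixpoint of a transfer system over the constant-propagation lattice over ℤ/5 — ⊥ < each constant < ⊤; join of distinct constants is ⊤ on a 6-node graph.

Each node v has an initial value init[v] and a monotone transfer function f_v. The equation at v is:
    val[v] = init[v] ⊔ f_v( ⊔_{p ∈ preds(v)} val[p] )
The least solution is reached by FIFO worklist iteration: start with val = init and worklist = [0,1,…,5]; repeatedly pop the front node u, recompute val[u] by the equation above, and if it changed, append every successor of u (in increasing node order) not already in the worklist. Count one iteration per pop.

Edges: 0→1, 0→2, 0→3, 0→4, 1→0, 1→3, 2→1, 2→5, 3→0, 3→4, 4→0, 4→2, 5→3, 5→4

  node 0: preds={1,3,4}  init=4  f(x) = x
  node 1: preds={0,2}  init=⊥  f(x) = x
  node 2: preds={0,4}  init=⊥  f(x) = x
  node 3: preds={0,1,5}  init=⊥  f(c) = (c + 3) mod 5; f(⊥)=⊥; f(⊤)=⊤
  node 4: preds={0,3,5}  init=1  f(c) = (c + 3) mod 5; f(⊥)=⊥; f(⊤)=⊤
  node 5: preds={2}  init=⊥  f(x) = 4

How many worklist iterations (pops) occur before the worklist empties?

Iteration log — 11 steps:
  step 1. node 0  ⊔preds=1  new=⊤  old=4  +wl: 
  step 2. node 1  ⊔preds=⊤  new=⊤  old=⊥  +wl: 0
  step 3. node 2  ⊔preds=⊤  new=⊤  old=⊥  +wl: 1
  step 4. node 3  ⊔preds=⊤  new=⊤  old=⊥  +wl: 
  step 5. node 4  ⊔preds=⊤  new=⊤  old=1  +wl: 2
  step 6. node 5  ⊔preds=⊤  new=4  old=⊥  +wl: 3,4
  step 7. node 0  ⊔preds=⊤  new=⊤  stable
  step 8. node 1  ⊔preds=⊤  new=⊤  stable
  step 9. node 2  ⊔preds=⊤  new=⊤  stable
  step 10. node 3  ⊔preds=⊤  new=⊤  stable
  step 11. node 4  ⊔preds=⊤  new=⊤  stable

Least fixpoint reached:
  node 0: ⊤
  node 1: ⊤
  node 2: ⊤
  node 3: ⊤
  node 4: ⊤
  node 5: 4

11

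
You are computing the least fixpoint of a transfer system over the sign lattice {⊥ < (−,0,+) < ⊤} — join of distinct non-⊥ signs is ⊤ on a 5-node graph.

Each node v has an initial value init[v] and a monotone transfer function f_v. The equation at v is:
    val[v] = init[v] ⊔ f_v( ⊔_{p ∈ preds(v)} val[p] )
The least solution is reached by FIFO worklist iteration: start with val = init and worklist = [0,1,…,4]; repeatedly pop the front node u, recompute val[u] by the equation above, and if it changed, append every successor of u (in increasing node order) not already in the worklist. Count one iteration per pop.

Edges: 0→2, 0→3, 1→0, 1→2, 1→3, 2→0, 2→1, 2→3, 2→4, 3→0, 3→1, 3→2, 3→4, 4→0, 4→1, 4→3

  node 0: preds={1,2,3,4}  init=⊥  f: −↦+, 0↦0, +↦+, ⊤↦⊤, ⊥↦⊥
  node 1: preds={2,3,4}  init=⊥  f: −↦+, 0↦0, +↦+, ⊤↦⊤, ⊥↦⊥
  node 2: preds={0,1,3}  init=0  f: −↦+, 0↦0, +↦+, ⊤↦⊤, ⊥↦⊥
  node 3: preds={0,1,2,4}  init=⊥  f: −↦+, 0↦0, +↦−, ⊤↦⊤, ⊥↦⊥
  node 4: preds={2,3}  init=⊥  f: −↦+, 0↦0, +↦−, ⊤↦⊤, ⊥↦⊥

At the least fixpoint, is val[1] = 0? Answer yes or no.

yes

Worklist (9 pops):
  #1 pop 0: in=0 → 0 (was ⊥); enqueue []
  #2 pop 1: in=0 → 0 (was ⊥); enqueue [0]
  #3 pop 2: in=0 → 0 (no change)
  #4 pop 3: in=0 → 0 (was ⊥); enqueue [1,2]
  #5 pop 4: in=0 → 0 (was ⊥); enqueue [3]
  #6 pop 0: in=0 → 0 (no change)
  #7 pop 1: in=0 → 0 (no change)
  #8 pop 2: in=0 → 0 (no change)
  #9 pop 3: in=0 → 0 (no change)

Fixpoint:
  val[0] = 0
  val[1] = 0
  val[2] = 0
  val[3] = 0
  val[4] = 0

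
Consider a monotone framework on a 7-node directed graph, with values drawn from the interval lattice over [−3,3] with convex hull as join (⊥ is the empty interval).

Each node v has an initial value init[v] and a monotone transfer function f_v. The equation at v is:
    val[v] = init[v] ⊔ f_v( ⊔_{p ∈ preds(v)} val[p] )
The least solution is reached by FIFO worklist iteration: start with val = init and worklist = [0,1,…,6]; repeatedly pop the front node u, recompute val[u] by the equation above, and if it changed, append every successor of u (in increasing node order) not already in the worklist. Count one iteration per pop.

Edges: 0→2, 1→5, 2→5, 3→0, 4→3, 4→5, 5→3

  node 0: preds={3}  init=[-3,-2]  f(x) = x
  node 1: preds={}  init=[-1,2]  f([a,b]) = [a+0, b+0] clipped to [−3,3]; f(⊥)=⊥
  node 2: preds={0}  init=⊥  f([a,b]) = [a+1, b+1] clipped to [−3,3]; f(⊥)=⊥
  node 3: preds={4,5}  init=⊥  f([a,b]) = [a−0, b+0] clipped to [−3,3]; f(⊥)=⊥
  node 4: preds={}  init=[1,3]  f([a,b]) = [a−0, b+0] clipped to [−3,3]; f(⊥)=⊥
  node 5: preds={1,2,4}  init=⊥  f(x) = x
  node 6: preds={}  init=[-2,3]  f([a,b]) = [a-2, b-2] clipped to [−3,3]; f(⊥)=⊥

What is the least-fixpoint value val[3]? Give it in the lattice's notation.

Worklist (12 pops):
  #1 pop 0: in=⊥ → [-3,-2] (no change)
  #2 pop 1: in=⊥ → [-1,2] (no change)
  #3 pop 2: in=[-3,-2] → [-2,-1] (was ⊥); enqueue []
  #4 pop 3: in=[1,3] → [1,3] (was ⊥); enqueue [0]
  #5 pop 4: in=⊥ → [1,3] (no change)
  #6 pop 5: in=[-2,3] → [-2,3] (was ⊥); enqueue [3]
  #7 pop 6: in=⊥ → [-2,3] (no change)
  #8 pop 0: in=[1,3] → [-3,3] (was [-3,-2]); enqueue [2]
  #9 pop 3: in=[-2,3] → [-2,3] (was [1,3]); enqueue [0]
  #10 pop 2: in=[-3,3] → [-2,3] (was [-2,-1]); enqueue [5]
  #11 pop 0: in=[-2,3] → [-3,3] (no change)
  #12 pop 5: in=[-2,3] → [-2,3] (no change)

Fixpoint:
  val[0] = [-3,3]
  val[1] = [-1,2]
  val[2] = [-2,3]
  val[3] = [-2,3]
  val[4] = [1,3]
  val[5] = [-2,3]
  val[6] = [-2,3]

[-2,3]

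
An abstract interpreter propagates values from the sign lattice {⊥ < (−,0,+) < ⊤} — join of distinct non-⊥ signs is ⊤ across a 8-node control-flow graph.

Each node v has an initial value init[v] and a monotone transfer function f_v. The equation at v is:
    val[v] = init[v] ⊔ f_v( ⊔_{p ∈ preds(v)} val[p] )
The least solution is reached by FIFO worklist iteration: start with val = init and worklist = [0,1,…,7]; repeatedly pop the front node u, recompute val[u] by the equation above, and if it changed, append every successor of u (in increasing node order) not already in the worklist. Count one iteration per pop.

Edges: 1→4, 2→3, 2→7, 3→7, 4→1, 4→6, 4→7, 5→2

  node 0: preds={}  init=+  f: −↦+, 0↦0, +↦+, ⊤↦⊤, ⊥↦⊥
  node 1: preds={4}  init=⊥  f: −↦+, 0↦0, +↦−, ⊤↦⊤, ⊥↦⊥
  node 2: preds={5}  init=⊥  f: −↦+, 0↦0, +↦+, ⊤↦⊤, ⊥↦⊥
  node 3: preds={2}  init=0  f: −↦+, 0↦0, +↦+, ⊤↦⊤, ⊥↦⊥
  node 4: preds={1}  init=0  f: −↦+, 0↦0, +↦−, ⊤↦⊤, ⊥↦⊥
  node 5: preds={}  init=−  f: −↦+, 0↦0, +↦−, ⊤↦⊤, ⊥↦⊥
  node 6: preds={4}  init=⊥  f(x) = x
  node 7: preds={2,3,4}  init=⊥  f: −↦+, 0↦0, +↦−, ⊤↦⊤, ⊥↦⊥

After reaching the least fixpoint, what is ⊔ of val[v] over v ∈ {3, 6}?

⊤

Iteration log — 8 steps:
  step 1. node 0  ⊔preds=⊥  new=+  stable
  step 2. node 1  ⊔preds=0  new=0  old=⊥  +wl: 
  step 3. node 2  ⊔preds=−  new=+  old=⊥  +wl: 
  step 4. node 3  ⊔preds=+  new=⊤  old=0  +wl: 
  step 5. node 4  ⊔preds=0  new=0  stable
  step 6. node 5  ⊔preds=⊥  new=−  stable
  step 7. node 6  ⊔preds=0  new=0  old=⊥  +wl: 
  step 8. node 7  ⊔preds=⊤  new=⊤  old=⊥  +wl: 

Least fixpoint reached:
  node 0: +
  node 1: 0
  node 2: +
  node 3: ⊤
  node 4: 0
  node 5: −
  node 6: 0
  node 7: ⊤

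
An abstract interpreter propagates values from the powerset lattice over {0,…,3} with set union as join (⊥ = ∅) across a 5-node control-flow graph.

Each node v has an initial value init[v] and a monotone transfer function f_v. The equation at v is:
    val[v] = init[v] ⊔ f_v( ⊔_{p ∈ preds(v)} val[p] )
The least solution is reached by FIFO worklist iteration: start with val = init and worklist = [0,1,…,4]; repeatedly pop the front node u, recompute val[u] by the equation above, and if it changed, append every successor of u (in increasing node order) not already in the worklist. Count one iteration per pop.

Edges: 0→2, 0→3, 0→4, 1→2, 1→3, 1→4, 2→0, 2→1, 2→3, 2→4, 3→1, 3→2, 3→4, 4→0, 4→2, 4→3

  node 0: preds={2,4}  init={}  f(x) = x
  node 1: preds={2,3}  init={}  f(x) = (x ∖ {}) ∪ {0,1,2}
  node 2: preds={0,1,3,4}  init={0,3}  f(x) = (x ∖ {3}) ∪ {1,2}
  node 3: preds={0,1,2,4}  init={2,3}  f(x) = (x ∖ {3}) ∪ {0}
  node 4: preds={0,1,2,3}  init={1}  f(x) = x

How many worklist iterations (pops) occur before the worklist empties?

Trace (10 dequeues):
  [1] u=0 | in {0,1,3} | out {0,1,3} | prev {} | push {}
  [2] u=1 | in {0,2,3} | out {0,1,2,3} | prev {} | push {}
  [3] u=2 | in {0,1,2,3} | out {0,1,2,3} | prev {0,3} | push {0,1}
  [4] u=3 | in {0,1,2,3} | out {0,1,2,3} | prev {2,3} | push {2}
  [5] u=4 | in {0,1,2,3} | out {0,1,2,3} | prev {1} | push {3}
  [6] u=0 | in {0,1,2,3} | out {0,1,2,3} | prev {0,1,3} | push {4}
  [7] u=1 | in {0,1,2,3} | out {0,1,2,3} | ==
  [8] u=2 | in {0,1,2,3} | out {0,1,2,3} | ==
  [9] u=3 | in {0,1,2,3} | out {0,1,2,3} | ==
  [10] u=4 | in {0,1,2,3} | out {0,1,2,3} | ==

Converged values:
  [0] {0,1,2,3}
  [1] {0,1,2,3}
  [2] {0,1,2,3}
  [3] {0,1,2,3}
  [4] {0,1,2,3}

10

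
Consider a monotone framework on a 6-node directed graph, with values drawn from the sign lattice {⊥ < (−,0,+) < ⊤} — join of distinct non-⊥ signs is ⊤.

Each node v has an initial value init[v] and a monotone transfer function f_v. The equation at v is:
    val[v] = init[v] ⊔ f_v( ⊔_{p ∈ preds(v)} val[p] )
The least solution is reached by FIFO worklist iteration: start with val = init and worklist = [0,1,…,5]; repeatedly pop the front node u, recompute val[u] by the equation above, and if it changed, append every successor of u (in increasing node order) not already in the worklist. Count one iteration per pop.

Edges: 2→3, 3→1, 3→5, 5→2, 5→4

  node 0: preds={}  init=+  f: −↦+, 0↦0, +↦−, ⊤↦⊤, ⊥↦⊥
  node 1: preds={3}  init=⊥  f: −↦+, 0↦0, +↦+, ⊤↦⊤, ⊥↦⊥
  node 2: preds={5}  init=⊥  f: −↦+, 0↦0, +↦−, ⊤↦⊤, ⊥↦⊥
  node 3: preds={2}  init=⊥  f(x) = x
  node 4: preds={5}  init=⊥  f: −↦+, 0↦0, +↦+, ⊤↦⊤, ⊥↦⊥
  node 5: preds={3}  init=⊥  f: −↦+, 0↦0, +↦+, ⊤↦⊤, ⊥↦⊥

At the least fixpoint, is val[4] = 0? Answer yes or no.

Worklist (6 pops):
  #1 pop 0: in=⊥ → + (no change)
  #2 pop 1: in=⊥ → ⊥ (no change)
  #3 pop 2: in=⊥ → ⊥ (no change)
  #4 pop 3: in=⊥ → ⊥ (no change)
  #5 pop 4: in=⊥ → ⊥ (no change)
  #6 pop 5: in=⊥ → ⊥ (no change)

Fixpoint:
  val[0] = +
  val[1] = ⊥
  val[2] = ⊥
  val[3] = ⊥
  val[4] = ⊥
  val[5] = ⊥

no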